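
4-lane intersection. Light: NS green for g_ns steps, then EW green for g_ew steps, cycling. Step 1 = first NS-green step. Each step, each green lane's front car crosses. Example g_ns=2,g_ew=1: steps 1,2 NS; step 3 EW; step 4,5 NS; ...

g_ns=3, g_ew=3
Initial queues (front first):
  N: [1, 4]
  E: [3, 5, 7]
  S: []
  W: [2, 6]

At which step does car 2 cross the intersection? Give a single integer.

Step 1 [NS]: N:car1-GO,E:wait,S:empty,W:wait | queues: N=1 E=3 S=0 W=2
Step 2 [NS]: N:car4-GO,E:wait,S:empty,W:wait | queues: N=0 E=3 S=0 W=2
Step 3 [NS]: N:empty,E:wait,S:empty,W:wait | queues: N=0 E=3 S=0 W=2
Step 4 [EW]: N:wait,E:car3-GO,S:wait,W:car2-GO | queues: N=0 E=2 S=0 W=1
Step 5 [EW]: N:wait,E:car5-GO,S:wait,W:car6-GO | queues: N=0 E=1 S=0 W=0
Step 6 [EW]: N:wait,E:car7-GO,S:wait,W:empty | queues: N=0 E=0 S=0 W=0
Car 2 crosses at step 4

4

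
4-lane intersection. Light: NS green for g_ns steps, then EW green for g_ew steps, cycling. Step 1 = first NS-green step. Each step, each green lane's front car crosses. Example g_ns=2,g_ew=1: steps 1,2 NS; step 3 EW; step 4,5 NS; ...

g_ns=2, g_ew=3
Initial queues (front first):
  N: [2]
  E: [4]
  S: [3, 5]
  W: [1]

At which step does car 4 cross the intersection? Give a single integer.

Step 1 [NS]: N:car2-GO,E:wait,S:car3-GO,W:wait | queues: N=0 E=1 S=1 W=1
Step 2 [NS]: N:empty,E:wait,S:car5-GO,W:wait | queues: N=0 E=1 S=0 W=1
Step 3 [EW]: N:wait,E:car4-GO,S:wait,W:car1-GO | queues: N=0 E=0 S=0 W=0
Car 4 crosses at step 3

3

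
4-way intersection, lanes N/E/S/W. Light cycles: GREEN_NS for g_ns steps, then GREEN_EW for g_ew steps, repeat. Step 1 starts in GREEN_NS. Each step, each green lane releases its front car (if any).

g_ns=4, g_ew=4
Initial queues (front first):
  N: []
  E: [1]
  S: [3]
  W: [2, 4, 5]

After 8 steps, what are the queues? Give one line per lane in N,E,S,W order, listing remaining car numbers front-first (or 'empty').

Step 1 [NS]: N:empty,E:wait,S:car3-GO,W:wait | queues: N=0 E=1 S=0 W=3
Step 2 [NS]: N:empty,E:wait,S:empty,W:wait | queues: N=0 E=1 S=0 W=3
Step 3 [NS]: N:empty,E:wait,S:empty,W:wait | queues: N=0 E=1 S=0 W=3
Step 4 [NS]: N:empty,E:wait,S:empty,W:wait | queues: N=0 E=1 S=0 W=3
Step 5 [EW]: N:wait,E:car1-GO,S:wait,W:car2-GO | queues: N=0 E=0 S=0 W=2
Step 6 [EW]: N:wait,E:empty,S:wait,W:car4-GO | queues: N=0 E=0 S=0 W=1
Step 7 [EW]: N:wait,E:empty,S:wait,W:car5-GO | queues: N=0 E=0 S=0 W=0

N: empty
E: empty
S: empty
W: empty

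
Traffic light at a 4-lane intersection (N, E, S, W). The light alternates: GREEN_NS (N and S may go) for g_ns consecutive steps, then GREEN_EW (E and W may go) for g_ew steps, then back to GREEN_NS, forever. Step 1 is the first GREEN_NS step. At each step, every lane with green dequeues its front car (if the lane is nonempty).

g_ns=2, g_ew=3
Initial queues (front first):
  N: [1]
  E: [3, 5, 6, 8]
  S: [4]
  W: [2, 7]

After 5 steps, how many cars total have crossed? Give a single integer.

Step 1 [NS]: N:car1-GO,E:wait,S:car4-GO,W:wait | queues: N=0 E=4 S=0 W=2
Step 2 [NS]: N:empty,E:wait,S:empty,W:wait | queues: N=0 E=4 S=0 W=2
Step 3 [EW]: N:wait,E:car3-GO,S:wait,W:car2-GO | queues: N=0 E=3 S=0 W=1
Step 4 [EW]: N:wait,E:car5-GO,S:wait,W:car7-GO | queues: N=0 E=2 S=0 W=0
Step 5 [EW]: N:wait,E:car6-GO,S:wait,W:empty | queues: N=0 E=1 S=0 W=0
Cars crossed by step 5: 7

Answer: 7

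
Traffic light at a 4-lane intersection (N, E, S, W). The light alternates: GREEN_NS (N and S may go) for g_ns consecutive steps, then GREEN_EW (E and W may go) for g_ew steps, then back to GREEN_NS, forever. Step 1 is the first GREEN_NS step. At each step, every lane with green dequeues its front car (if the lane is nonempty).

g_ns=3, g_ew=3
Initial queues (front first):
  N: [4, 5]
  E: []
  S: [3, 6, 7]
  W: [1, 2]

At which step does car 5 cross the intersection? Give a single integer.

Step 1 [NS]: N:car4-GO,E:wait,S:car3-GO,W:wait | queues: N=1 E=0 S=2 W=2
Step 2 [NS]: N:car5-GO,E:wait,S:car6-GO,W:wait | queues: N=0 E=0 S=1 W=2
Step 3 [NS]: N:empty,E:wait,S:car7-GO,W:wait | queues: N=0 E=0 S=0 W=2
Step 4 [EW]: N:wait,E:empty,S:wait,W:car1-GO | queues: N=0 E=0 S=0 W=1
Step 5 [EW]: N:wait,E:empty,S:wait,W:car2-GO | queues: N=0 E=0 S=0 W=0
Car 5 crosses at step 2

2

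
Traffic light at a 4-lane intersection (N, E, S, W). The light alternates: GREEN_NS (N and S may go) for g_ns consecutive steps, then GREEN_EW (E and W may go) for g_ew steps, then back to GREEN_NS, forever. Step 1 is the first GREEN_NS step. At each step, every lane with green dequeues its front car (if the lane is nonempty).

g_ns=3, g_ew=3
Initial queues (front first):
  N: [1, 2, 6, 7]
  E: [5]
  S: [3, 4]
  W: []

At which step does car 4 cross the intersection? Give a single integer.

Step 1 [NS]: N:car1-GO,E:wait,S:car3-GO,W:wait | queues: N=3 E=1 S=1 W=0
Step 2 [NS]: N:car2-GO,E:wait,S:car4-GO,W:wait | queues: N=2 E=1 S=0 W=0
Step 3 [NS]: N:car6-GO,E:wait,S:empty,W:wait | queues: N=1 E=1 S=0 W=0
Step 4 [EW]: N:wait,E:car5-GO,S:wait,W:empty | queues: N=1 E=0 S=0 W=0
Step 5 [EW]: N:wait,E:empty,S:wait,W:empty | queues: N=1 E=0 S=0 W=0
Step 6 [EW]: N:wait,E:empty,S:wait,W:empty | queues: N=1 E=0 S=0 W=0
Step 7 [NS]: N:car7-GO,E:wait,S:empty,W:wait | queues: N=0 E=0 S=0 W=0
Car 4 crosses at step 2

2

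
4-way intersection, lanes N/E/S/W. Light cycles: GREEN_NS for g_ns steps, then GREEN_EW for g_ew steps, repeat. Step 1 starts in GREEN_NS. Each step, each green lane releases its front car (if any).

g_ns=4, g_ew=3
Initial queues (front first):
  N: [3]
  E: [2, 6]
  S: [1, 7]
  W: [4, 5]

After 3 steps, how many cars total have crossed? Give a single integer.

Answer: 3

Derivation:
Step 1 [NS]: N:car3-GO,E:wait,S:car1-GO,W:wait | queues: N=0 E=2 S=1 W=2
Step 2 [NS]: N:empty,E:wait,S:car7-GO,W:wait | queues: N=0 E=2 S=0 W=2
Step 3 [NS]: N:empty,E:wait,S:empty,W:wait | queues: N=0 E=2 S=0 W=2
Cars crossed by step 3: 3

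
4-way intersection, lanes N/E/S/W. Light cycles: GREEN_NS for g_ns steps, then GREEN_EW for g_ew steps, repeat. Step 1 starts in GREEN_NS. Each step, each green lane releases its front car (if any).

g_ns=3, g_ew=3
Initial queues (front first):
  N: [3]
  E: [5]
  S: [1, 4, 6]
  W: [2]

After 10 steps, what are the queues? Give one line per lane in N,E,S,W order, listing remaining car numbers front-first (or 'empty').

Step 1 [NS]: N:car3-GO,E:wait,S:car1-GO,W:wait | queues: N=0 E=1 S=2 W=1
Step 2 [NS]: N:empty,E:wait,S:car4-GO,W:wait | queues: N=0 E=1 S=1 W=1
Step 3 [NS]: N:empty,E:wait,S:car6-GO,W:wait | queues: N=0 E=1 S=0 W=1
Step 4 [EW]: N:wait,E:car5-GO,S:wait,W:car2-GO | queues: N=0 E=0 S=0 W=0

N: empty
E: empty
S: empty
W: empty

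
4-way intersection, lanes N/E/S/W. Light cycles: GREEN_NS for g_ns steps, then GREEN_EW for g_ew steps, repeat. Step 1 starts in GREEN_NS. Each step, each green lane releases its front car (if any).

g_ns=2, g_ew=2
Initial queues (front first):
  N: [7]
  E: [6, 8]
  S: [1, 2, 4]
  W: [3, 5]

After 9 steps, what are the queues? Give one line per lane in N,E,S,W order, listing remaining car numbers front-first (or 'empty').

Step 1 [NS]: N:car7-GO,E:wait,S:car1-GO,W:wait | queues: N=0 E=2 S=2 W=2
Step 2 [NS]: N:empty,E:wait,S:car2-GO,W:wait | queues: N=0 E=2 S=1 W=2
Step 3 [EW]: N:wait,E:car6-GO,S:wait,W:car3-GO | queues: N=0 E=1 S=1 W=1
Step 4 [EW]: N:wait,E:car8-GO,S:wait,W:car5-GO | queues: N=0 E=0 S=1 W=0
Step 5 [NS]: N:empty,E:wait,S:car4-GO,W:wait | queues: N=0 E=0 S=0 W=0

N: empty
E: empty
S: empty
W: empty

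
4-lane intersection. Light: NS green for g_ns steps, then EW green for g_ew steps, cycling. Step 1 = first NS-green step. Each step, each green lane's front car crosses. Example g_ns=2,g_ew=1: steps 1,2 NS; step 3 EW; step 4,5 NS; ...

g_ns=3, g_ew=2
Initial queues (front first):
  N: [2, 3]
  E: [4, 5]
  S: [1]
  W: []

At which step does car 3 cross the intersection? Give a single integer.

Step 1 [NS]: N:car2-GO,E:wait,S:car1-GO,W:wait | queues: N=1 E=2 S=0 W=0
Step 2 [NS]: N:car3-GO,E:wait,S:empty,W:wait | queues: N=0 E=2 S=0 W=0
Step 3 [NS]: N:empty,E:wait,S:empty,W:wait | queues: N=0 E=2 S=0 W=0
Step 4 [EW]: N:wait,E:car4-GO,S:wait,W:empty | queues: N=0 E=1 S=0 W=0
Step 5 [EW]: N:wait,E:car5-GO,S:wait,W:empty | queues: N=0 E=0 S=0 W=0
Car 3 crosses at step 2

2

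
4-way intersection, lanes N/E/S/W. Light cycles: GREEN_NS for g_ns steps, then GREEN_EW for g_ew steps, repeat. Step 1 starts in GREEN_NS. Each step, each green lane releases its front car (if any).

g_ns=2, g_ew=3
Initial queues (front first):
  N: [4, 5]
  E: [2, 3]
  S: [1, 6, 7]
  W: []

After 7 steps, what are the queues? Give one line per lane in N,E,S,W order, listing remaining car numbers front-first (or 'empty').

Step 1 [NS]: N:car4-GO,E:wait,S:car1-GO,W:wait | queues: N=1 E=2 S=2 W=0
Step 2 [NS]: N:car5-GO,E:wait,S:car6-GO,W:wait | queues: N=0 E=2 S=1 W=0
Step 3 [EW]: N:wait,E:car2-GO,S:wait,W:empty | queues: N=0 E=1 S=1 W=0
Step 4 [EW]: N:wait,E:car3-GO,S:wait,W:empty | queues: N=0 E=0 S=1 W=0
Step 5 [EW]: N:wait,E:empty,S:wait,W:empty | queues: N=0 E=0 S=1 W=0
Step 6 [NS]: N:empty,E:wait,S:car7-GO,W:wait | queues: N=0 E=0 S=0 W=0

N: empty
E: empty
S: empty
W: empty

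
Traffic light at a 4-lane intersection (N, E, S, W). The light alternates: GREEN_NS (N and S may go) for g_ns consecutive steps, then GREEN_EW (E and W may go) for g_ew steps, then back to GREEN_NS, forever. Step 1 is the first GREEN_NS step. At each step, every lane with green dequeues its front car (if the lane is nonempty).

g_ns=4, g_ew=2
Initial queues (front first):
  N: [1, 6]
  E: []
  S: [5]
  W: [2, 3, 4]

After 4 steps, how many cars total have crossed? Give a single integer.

Answer: 3

Derivation:
Step 1 [NS]: N:car1-GO,E:wait,S:car5-GO,W:wait | queues: N=1 E=0 S=0 W=3
Step 2 [NS]: N:car6-GO,E:wait,S:empty,W:wait | queues: N=0 E=0 S=0 W=3
Step 3 [NS]: N:empty,E:wait,S:empty,W:wait | queues: N=0 E=0 S=0 W=3
Step 4 [NS]: N:empty,E:wait,S:empty,W:wait | queues: N=0 E=0 S=0 W=3
Cars crossed by step 4: 3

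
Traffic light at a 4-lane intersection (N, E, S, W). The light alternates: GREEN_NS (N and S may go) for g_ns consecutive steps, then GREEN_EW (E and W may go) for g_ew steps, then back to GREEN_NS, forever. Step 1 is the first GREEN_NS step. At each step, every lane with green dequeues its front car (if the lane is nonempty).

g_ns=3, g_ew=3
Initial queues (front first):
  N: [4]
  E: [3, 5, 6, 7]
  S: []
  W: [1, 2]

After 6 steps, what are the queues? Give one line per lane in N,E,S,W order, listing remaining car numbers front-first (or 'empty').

Step 1 [NS]: N:car4-GO,E:wait,S:empty,W:wait | queues: N=0 E=4 S=0 W=2
Step 2 [NS]: N:empty,E:wait,S:empty,W:wait | queues: N=0 E=4 S=0 W=2
Step 3 [NS]: N:empty,E:wait,S:empty,W:wait | queues: N=0 E=4 S=0 W=2
Step 4 [EW]: N:wait,E:car3-GO,S:wait,W:car1-GO | queues: N=0 E=3 S=0 W=1
Step 5 [EW]: N:wait,E:car5-GO,S:wait,W:car2-GO | queues: N=0 E=2 S=0 W=0
Step 6 [EW]: N:wait,E:car6-GO,S:wait,W:empty | queues: N=0 E=1 S=0 W=0

N: empty
E: 7
S: empty
W: empty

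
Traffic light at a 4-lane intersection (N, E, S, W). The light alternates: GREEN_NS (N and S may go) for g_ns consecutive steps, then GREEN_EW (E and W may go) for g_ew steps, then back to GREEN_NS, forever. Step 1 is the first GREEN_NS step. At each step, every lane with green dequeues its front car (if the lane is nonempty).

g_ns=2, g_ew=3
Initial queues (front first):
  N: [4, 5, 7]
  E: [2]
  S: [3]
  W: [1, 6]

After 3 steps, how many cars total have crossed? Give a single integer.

Step 1 [NS]: N:car4-GO,E:wait,S:car3-GO,W:wait | queues: N=2 E=1 S=0 W=2
Step 2 [NS]: N:car5-GO,E:wait,S:empty,W:wait | queues: N=1 E=1 S=0 W=2
Step 3 [EW]: N:wait,E:car2-GO,S:wait,W:car1-GO | queues: N=1 E=0 S=0 W=1
Cars crossed by step 3: 5

Answer: 5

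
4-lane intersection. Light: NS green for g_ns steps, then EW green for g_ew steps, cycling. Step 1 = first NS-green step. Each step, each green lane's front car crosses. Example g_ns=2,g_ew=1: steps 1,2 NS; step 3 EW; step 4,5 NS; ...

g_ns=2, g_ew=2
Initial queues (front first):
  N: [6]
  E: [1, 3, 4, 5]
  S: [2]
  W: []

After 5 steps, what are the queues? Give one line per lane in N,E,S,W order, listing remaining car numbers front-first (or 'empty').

Step 1 [NS]: N:car6-GO,E:wait,S:car2-GO,W:wait | queues: N=0 E=4 S=0 W=0
Step 2 [NS]: N:empty,E:wait,S:empty,W:wait | queues: N=0 E=4 S=0 W=0
Step 3 [EW]: N:wait,E:car1-GO,S:wait,W:empty | queues: N=0 E=3 S=0 W=0
Step 4 [EW]: N:wait,E:car3-GO,S:wait,W:empty | queues: N=0 E=2 S=0 W=0
Step 5 [NS]: N:empty,E:wait,S:empty,W:wait | queues: N=0 E=2 S=0 W=0

N: empty
E: 4 5
S: empty
W: empty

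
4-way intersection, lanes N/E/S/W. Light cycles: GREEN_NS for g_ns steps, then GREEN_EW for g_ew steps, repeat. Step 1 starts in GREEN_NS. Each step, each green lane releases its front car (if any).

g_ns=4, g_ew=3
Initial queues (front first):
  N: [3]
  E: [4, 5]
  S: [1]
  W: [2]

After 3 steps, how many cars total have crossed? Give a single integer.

Step 1 [NS]: N:car3-GO,E:wait,S:car1-GO,W:wait | queues: N=0 E=2 S=0 W=1
Step 2 [NS]: N:empty,E:wait,S:empty,W:wait | queues: N=0 E=2 S=0 W=1
Step 3 [NS]: N:empty,E:wait,S:empty,W:wait | queues: N=0 E=2 S=0 W=1
Cars crossed by step 3: 2

Answer: 2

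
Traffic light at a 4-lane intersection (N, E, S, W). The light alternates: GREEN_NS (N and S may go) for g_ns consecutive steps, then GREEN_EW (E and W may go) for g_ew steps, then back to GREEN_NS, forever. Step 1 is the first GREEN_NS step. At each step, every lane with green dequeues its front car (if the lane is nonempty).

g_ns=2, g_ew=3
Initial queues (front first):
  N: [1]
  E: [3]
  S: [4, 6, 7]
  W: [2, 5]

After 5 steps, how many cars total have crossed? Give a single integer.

Step 1 [NS]: N:car1-GO,E:wait,S:car4-GO,W:wait | queues: N=0 E=1 S=2 W=2
Step 2 [NS]: N:empty,E:wait,S:car6-GO,W:wait | queues: N=0 E=1 S=1 W=2
Step 3 [EW]: N:wait,E:car3-GO,S:wait,W:car2-GO | queues: N=0 E=0 S=1 W=1
Step 4 [EW]: N:wait,E:empty,S:wait,W:car5-GO | queues: N=0 E=0 S=1 W=0
Step 5 [EW]: N:wait,E:empty,S:wait,W:empty | queues: N=0 E=0 S=1 W=0
Cars crossed by step 5: 6

Answer: 6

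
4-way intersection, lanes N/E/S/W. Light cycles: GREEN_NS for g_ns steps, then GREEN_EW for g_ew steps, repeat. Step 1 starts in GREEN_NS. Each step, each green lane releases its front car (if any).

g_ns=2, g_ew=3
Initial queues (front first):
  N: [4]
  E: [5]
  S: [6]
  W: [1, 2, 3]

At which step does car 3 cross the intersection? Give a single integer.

Step 1 [NS]: N:car4-GO,E:wait,S:car6-GO,W:wait | queues: N=0 E=1 S=0 W=3
Step 2 [NS]: N:empty,E:wait,S:empty,W:wait | queues: N=0 E=1 S=0 W=3
Step 3 [EW]: N:wait,E:car5-GO,S:wait,W:car1-GO | queues: N=0 E=0 S=0 W=2
Step 4 [EW]: N:wait,E:empty,S:wait,W:car2-GO | queues: N=0 E=0 S=0 W=1
Step 5 [EW]: N:wait,E:empty,S:wait,W:car3-GO | queues: N=0 E=0 S=0 W=0
Car 3 crosses at step 5

5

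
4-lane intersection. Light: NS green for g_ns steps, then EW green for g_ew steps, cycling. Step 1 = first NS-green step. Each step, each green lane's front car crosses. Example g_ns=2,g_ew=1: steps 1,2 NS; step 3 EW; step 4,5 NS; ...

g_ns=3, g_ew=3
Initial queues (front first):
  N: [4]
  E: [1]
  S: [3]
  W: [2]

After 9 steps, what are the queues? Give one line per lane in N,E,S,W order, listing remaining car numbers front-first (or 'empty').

Step 1 [NS]: N:car4-GO,E:wait,S:car3-GO,W:wait | queues: N=0 E=1 S=0 W=1
Step 2 [NS]: N:empty,E:wait,S:empty,W:wait | queues: N=0 E=1 S=0 W=1
Step 3 [NS]: N:empty,E:wait,S:empty,W:wait | queues: N=0 E=1 S=0 W=1
Step 4 [EW]: N:wait,E:car1-GO,S:wait,W:car2-GO | queues: N=0 E=0 S=0 W=0

N: empty
E: empty
S: empty
W: empty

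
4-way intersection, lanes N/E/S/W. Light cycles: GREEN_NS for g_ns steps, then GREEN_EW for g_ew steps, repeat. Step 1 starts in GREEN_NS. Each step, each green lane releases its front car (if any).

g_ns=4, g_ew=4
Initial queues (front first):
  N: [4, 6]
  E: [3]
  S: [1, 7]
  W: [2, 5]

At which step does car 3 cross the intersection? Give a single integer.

Step 1 [NS]: N:car4-GO,E:wait,S:car1-GO,W:wait | queues: N=1 E=1 S=1 W=2
Step 2 [NS]: N:car6-GO,E:wait,S:car7-GO,W:wait | queues: N=0 E=1 S=0 W=2
Step 3 [NS]: N:empty,E:wait,S:empty,W:wait | queues: N=0 E=1 S=0 W=2
Step 4 [NS]: N:empty,E:wait,S:empty,W:wait | queues: N=0 E=1 S=0 W=2
Step 5 [EW]: N:wait,E:car3-GO,S:wait,W:car2-GO | queues: N=0 E=0 S=0 W=1
Step 6 [EW]: N:wait,E:empty,S:wait,W:car5-GO | queues: N=0 E=0 S=0 W=0
Car 3 crosses at step 5

5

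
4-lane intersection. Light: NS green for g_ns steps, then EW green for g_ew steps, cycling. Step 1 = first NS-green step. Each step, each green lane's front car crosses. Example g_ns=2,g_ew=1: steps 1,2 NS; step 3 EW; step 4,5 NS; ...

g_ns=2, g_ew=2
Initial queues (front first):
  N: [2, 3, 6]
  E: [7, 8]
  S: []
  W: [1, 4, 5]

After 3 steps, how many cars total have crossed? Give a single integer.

Step 1 [NS]: N:car2-GO,E:wait,S:empty,W:wait | queues: N=2 E=2 S=0 W=3
Step 2 [NS]: N:car3-GO,E:wait,S:empty,W:wait | queues: N=1 E=2 S=0 W=3
Step 3 [EW]: N:wait,E:car7-GO,S:wait,W:car1-GO | queues: N=1 E=1 S=0 W=2
Cars crossed by step 3: 4

Answer: 4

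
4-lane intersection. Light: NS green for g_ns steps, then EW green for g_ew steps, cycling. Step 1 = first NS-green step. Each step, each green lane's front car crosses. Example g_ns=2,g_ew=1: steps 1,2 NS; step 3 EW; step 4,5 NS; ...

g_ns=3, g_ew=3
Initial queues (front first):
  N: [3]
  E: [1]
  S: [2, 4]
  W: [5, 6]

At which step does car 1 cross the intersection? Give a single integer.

Step 1 [NS]: N:car3-GO,E:wait,S:car2-GO,W:wait | queues: N=0 E=1 S=1 W=2
Step 2 [NS]: N:empty,E:wait,S:car4-GO,W:wait | queues: N=0 E=1 S=0 W=2
Step 3 [NS]: N:empty,E:wait,S:empty,W:wait | queues: N=0 E=1 S=0 W=2
Step 4 [EW]: N:wait,E:car1-GO,S:wait,W:car5-GO | queues: N=0 E=0 S=0 W=1
Step 5 [EW]: N:wait,E:empty,S:wait,W:car6-GO | queues: N=0 E=0 S=0 W=0
Car 1 crosses at step 4

4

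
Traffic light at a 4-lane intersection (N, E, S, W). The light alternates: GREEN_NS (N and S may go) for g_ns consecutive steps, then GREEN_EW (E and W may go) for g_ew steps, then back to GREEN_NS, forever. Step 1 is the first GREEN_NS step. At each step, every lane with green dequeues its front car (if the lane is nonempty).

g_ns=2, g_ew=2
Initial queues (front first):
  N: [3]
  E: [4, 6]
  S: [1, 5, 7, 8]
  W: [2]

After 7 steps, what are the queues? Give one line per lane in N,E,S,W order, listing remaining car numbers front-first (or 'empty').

Step 1 [NS]: N:car3-GO,E:wait,S:car1-GO,W:wait | queues: N=0 E=2 S=3 W=1
Step 2 [NS]: N:empty,E:wait,S:car5-GO,W:wait | queues: N=0 E=2 S=2 W=1
Step 3 [EW]: N:wait,E:car4-GO,S:wait,W:car2-GO | queues: N=0 E=1 S=2 W=0
Step 4 [EW]: N:wait,E:car6-GO,S:wait,W:empty | queues: N=0 E=0 S=2 W=0
Step 5 [NS]: N:empty,E:wait,S:car7-GO,W:wait | queues: N=0 E=0 S=1 W=0
Step 6 [NS]: N:empty,E:wait,S:car8-GO,W:wait | queues: N=0 E=0 S=0 W=0

N: empty
E: empty
S: empty
W: empty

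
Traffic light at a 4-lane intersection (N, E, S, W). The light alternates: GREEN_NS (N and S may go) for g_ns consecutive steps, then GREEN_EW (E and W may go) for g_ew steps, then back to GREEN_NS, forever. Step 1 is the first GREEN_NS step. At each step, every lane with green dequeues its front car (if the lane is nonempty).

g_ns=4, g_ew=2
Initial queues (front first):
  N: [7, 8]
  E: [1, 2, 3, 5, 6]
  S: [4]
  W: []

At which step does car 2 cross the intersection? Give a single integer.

Step 1 [NS]: N:car7-GO,E:wait,S:car4-GO,W:wait | queues: N=1 E=5 S=0 W=0
Step 2 [NS]: N:car8-GO,E:wait,S:empty,W:wait | queues: N=0 E=5 S=0 W=0
Step 3 [NS]: N:empty,E:wait,S:empty,W:wait | queues: N=0 E=5 S=0 W=0
Step 4 [NS]: N:empty,E:wait,S:empty,W:wait | queues: N=0 E=5 S=0 W=0
Step 5 [EW]: N:wait,E:car1-GO,S:wait,W:empty | queues: N=0 E=4 S=0 W=0
Step 6 [EW]: N:wait,E:car2-GO,S:wait,W:empty | queues: N=0 E=3 S=0 W=0
Step 7 [NS]: N:empty,E:wait,S:empty,W:wait | queues: N=0 E=3 S=0 W=0
Step 8 [NS]: N:empty,E:wait,S:empty,W:wait | queues: N=0 E=3 S=0 W=0
Step 9 [NS]: N:empty,E:wait,S:empty,W:wait | queues: N=0 E=3 S=0 W=0
Step 10 [NS]: N:empty,E:wait,S:empty,W:wait | queues: N=0 E=3 S=0 W=0
Step 11 [EW]: N:wait,E:car3-GO,S:wait,W:empty | queues: N=0 E=2 S=0 W=0
Step 12 [EW]: N:wait,E:car5-GO,S:wait,W:empty | queues: N=0 E=1 S=0 W=0
Step 13 [NS]: N:empty,E:wait,S:empty,W:wait | queues: N=0 E=1 S=0 W=0
Step 14 [NS]: N:empty,E:wait,S:empty,W:wait | queues: N=0 E=1 S=0 W=0
Step 15 [NS]: N:empty,E:wait,S:empty,W:wait | queues: N=0 E=1 S=0 W=0
Step 16 [NS]: N:empty,E:wait,S:empty,W:wait | queues: N=0 E=1 S=0 W=0
Step 17 [EW]: N:wait,E:car6-GO,S:wait,W:empty | queues: N=0 E=0 S=0 W=0
Car 2 crosses at step 6

6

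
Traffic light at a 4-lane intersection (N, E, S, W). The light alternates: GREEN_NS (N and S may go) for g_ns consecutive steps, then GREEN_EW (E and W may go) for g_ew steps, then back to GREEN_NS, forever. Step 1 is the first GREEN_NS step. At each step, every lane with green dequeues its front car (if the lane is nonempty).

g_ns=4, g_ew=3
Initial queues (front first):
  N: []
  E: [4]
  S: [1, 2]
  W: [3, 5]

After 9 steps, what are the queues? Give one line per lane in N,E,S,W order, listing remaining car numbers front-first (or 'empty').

Step 1 [NS]: N:empty,E:wait,S:car1-GO,W:wait | queues: N=0 E=1 S=1 W=2
Step 2 [NS]: N:empty,E:wait,S:car2-GO,W:wait | queues: N=0 E=1 S=0 W=2
Step 3 [NS]: N:empty,E:wait,S:empty,W:wait | queues: N=0 E=1 S=0 W=2
Step 4 [NS]: N:empty,E:wait,S:empty,W:wait | queues: N=0 E=1 S=0 W=2
Step 5 [EW]: N:wait,E:car4-GO,S:wait,W:car3-GO | queues: N=0 E=0 S=0 W=1
Step 6 [EW]: N:wait,E:empty,S:wait,W:car5-GO | queues: N=0 E=0 S=0 W=0

N: empty
E: empty
S: empty
W: empty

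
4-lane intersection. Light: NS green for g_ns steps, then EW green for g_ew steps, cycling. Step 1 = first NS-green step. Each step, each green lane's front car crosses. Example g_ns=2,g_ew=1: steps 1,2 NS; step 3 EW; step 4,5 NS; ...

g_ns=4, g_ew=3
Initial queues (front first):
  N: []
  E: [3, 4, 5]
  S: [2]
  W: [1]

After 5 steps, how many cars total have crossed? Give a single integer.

Answer: 3

Derivation:
Step 1 [NS]: N:empty,E:wait,S:car2-GO,W:wait | queues: N=0 E=3 S=0 W=1
Step 2 [NS]: N:empty,E:wait,S:empty,W:wait | queues: N=0 E=3 S=0 W=1
Step 3 [NS]: N:empty,E:wait,S:empty,W:wait | queues: N=0 E=3 S=0 W=1
Step 4 [NS]: N:empty,E:wait,S:empty,W:wait | queues: N=0 E=3 S=0 W=1
Step 5 [EW]: N:wait,E:car3-GO,S:wait,W:car1-GO | queues: N=0 E=2 S=0 W=0
Cars crossed by step 5: 3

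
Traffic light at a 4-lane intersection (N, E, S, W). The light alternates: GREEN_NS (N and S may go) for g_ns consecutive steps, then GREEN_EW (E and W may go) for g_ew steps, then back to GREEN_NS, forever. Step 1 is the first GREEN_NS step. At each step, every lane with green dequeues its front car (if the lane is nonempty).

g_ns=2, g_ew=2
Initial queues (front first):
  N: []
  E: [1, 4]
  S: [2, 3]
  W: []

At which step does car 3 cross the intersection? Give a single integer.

Step 1 [NS]: N:empty,E:wait,S:car2-GO,W:wait | queues: N=0 E=2 S=1 W=0
Step 2 [NS]: N:empty,E:wait,S:car3-GO,W:wait | queues: N=0 E=2 S=0 W=0
Step 3 [EW]: N:wait,E:car1-GO,S:wait,W:empty | queues: N=0 E=1 S=0 W=0
Step 4 [EW]: N:wait,E:car4-GO,S:wait,W:empty | queues: N=0 E=0 S=0 W=0
Car 3 crosses at step 2

2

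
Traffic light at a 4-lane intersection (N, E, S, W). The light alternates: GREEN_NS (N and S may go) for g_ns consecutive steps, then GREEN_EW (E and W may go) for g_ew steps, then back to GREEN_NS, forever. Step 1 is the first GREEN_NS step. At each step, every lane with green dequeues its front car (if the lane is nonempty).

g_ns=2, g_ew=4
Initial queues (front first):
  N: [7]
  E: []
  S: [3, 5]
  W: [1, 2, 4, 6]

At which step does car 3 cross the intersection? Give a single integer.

Step 1 [NS]: N:car7-GO,E:wait,S:car3-GO,W:wait | queues: N=0 E=0 S=1 W=4
Step 2 [NS]: N:empty,E:wait,S:car5-GO,W:wait | queues: N=0 E=0 S=0 W=4
Step 3 [EW]: N:wait,E:empty,S:wait,W:car1-GO | queues: N=0 E=0 S=0 W=3
Step 4 [EW]: N:wait,E:empty,S:wait,W:car2-GO | queues: N=0 E=0 S=0 W=2
Step 5 [EW]: N:wait,E:empty,S:wait,W:car4-GO | queues: N=0 E=0 S=0 W=1
Step 6 [EW]: N:wait,E:empty,S:wait,W:car6-GO | queues: N=0 E=0 S=0 W=0
Car 3 crosses at step 1

1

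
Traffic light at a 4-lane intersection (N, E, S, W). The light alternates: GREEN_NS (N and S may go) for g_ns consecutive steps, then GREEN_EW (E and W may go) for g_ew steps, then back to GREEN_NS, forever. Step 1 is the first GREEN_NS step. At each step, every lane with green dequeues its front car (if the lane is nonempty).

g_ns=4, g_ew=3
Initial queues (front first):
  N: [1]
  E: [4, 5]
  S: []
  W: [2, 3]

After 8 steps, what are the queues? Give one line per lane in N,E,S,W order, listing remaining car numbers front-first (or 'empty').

Step 1 [NS]: N:car1-GO,E:wait,S:empty,W:wait | queues: N=0 E=2 S=0 W=2
Step 2 [NS]: N:empty,E:wait,S:empty,W:wait | queues: N=0 E=2 S=0 W=2
Step 3 [NS]: N:empty,E:wait,S:empty,W:wait | queues: N=0 E=2 S=0 W=2
Step 4 [NS]: N:empty,E:wait,S:empty,W:wait | queues: N=0 E=2 S=0 W=2
Step 5 [EW]: N:wait,E:car4-GO,S:wait,W:car2-GO | queues: N=0 E=1 S=0 W=1
Step 6 [EW]: N:wait,E:car5-GO,S:wait,W:car3-GO | queues: N=0 E=0 S=0 W=0

N: empty
E: empty
S: empty
W: empty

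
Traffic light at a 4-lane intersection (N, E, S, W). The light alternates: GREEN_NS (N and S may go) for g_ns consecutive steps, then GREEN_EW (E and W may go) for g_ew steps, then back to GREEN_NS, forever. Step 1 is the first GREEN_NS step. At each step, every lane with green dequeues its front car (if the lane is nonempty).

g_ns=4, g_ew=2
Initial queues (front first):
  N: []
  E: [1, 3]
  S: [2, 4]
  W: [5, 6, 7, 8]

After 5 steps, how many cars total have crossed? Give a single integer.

Step 1 [NS]: N:empty,E:wait,S:car2-GO,W:wait | queues: N=0 E=2 S=1 W=4
Step 2 [NS]: N:empty,E:wait,S:car4-GO,W:wait | queues: N=0 E=2 S=0 W=4
Step 3 [NS]: N:empty,E:wait,S:empty,W:wait | queues: N=0 E=2 S=0 W=4
Step 4 [NS]: N:empty,E:wait,S:empty,W:wait | queues: N=0 E=2 S=0 W=4
Step 5 [EW]: N:wait,E:car1-GO,S:wait,W:car5-GO | queues: N=0 E=1 S=0 W=3
Cars crossed by step 5: 4

Answer: 4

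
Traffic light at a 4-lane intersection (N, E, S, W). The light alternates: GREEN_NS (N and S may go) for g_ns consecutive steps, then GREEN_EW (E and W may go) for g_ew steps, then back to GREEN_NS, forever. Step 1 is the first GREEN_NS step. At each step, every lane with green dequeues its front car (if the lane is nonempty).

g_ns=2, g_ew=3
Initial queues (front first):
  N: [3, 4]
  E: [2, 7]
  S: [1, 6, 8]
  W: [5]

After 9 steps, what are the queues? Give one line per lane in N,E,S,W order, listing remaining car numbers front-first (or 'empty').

Step 1 [NS]: N:car3-GO,E:wait,S:car1-GO,W:wait | queues: N=1 E=2 S=2 W=1
Step 2 [NS]: N:car4-GO,E:wait,S:car6-GO,W:wait | queues: N=0 E=2 S=1 W=1
Step 3 [EW]: N:wait,E:car2-GO,S:wait,W:car5-GO | queues: N=0 E=1 S=1 W=0
Step 4 [EW]: N:wait,E:car7-GO,S:wait,W:empty | queues: N=0 E=0 S=1 W=0
Step 5 [EW]: N:wait,E:empty,S:wait,W:empty | queues: N=0 E=0 S=1 W=0
Step 6 [NS]: N:empty,E:wait,S:car8-GO,W:wait | queues: N=0 E=0 S=0 W=0

N: empty
E: empty
S: empty
W: empty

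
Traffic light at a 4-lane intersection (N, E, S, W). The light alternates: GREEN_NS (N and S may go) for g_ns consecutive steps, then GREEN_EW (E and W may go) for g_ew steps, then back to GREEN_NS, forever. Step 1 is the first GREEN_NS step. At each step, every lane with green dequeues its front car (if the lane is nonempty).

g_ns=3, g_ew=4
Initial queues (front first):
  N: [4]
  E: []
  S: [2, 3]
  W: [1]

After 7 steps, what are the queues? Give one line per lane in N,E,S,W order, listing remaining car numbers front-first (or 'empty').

Step 1 [NS]: N:car4-GO,E:wait,S:car2-GO,W:wait | queues: N=0 E=0 S=1 W=1
Step 2 [NS]: N:empty,E:wait,S:car3-GO,W:wait | queues: N=0 E=0 S=0 W=1
Step 3 [NS]: N:empty,E:wait,S:empty,W:wait | queues: N=0 E=0 S=0 W=1
Step 4 [EW]: N:wait,E:empty,S:wait,W:car1-GO | queues: N=0 E=0 S=0 W=0

N: empty
E: empty
S: empty
W: empty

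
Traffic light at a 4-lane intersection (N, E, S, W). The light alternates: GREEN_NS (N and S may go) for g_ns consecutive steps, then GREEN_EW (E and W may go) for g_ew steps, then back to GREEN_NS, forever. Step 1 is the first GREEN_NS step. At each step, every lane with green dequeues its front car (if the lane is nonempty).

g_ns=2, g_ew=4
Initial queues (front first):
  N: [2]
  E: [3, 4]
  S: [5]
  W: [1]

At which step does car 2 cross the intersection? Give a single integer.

Step 1 [NS]: N:car2-GO,E:wait,S:car5-GO,W:wait | queues: N=0 E=2 S=0 W=1
Step 2 [NS]: N:empty,E:wait,S:empty,W:wait | queues: N=0 E=2 S=0 W=1
Step 3 [EW]: N:wait,E:car3-GO,S:wait,W:car1-GO | queues: N=0 E=1 S=0 W=0
Step 4 [EW]: N:wait,E:car4-GO,S:wait,W:empty | queues: N=0 E=0 S=0 W=0
Car 2 crosses at step 1

1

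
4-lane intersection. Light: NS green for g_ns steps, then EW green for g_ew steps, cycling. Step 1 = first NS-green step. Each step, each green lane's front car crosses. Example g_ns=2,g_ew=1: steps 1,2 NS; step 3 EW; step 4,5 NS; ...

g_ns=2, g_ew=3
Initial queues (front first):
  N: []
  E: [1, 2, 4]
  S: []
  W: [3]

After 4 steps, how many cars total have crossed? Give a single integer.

Step 1 [NS]: N:empty,E:wait,S:empty,W:wait | queues: N=0 E=3 S=0 W=1
Step 2 [NS]: N:empty,E:wait,S:empty,W:wait | queues: N=0 E=3 S=0 W=1
Step 3 [EW]: N:wait,E:car1-GO,S:wait,W:car3-GO | queues: N=0 E=2 S=0 W=0
Step 4 [EW]: N:wait,E:car2-GO,S:wait,W:empty | queues: N=0 E=1 S=0 W=0
Cars crossed by step 4: 3

Answer: 3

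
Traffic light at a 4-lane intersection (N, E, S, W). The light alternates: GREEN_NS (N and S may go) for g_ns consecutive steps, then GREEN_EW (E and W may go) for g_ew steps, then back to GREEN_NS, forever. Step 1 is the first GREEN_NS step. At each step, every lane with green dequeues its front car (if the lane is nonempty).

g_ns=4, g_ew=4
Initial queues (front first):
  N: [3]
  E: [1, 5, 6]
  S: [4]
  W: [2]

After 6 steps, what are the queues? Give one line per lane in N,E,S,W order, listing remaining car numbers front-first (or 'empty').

Step 1 [NS]: N:car3-GO,E:wait,S:car4-GO,W:wait | queues: N=0 E=3 S=0 W=1
Step 2 [NS]: N:empty,E:wait,S:empty,W:wait | queues: N=0 E=3 S=0 W=1
Step 3 [NS]: N:empty,E:wait,S:empty,W:wait | queues: N=0 E=3 S=0 W=1
Step 4 [NS]: N:empty,E:wait,S:empty,W:wait | queues: N=0 E=3 S=0 W=1
Step 5 [EW]: N:wait,E:car1-GO,S:wait,W:car2-GO | queues: N=0 E=2 S=0 W=0
Step 6 [EW]: N:wait,E:car5-GO,S:wait,W:empty | queues: N=0 E=1 S=0 W=0

N: empty
E: 6
S: empty
W: empty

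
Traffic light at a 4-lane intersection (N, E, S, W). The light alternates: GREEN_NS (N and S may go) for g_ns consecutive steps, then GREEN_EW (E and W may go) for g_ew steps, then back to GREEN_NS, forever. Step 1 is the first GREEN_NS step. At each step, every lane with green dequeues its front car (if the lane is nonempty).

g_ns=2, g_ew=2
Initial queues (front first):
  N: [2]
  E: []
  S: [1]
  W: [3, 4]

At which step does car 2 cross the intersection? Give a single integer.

Step 1 [NS]: N:car2-GO,E:wait,S:car1-GO,W:wait | queues: N=0 E=0 S=0 W=2
Step 2 [NS]: N:empty,E:wait,S:empty,W:wait | queues: N=0 E=0 S=0 W=2
Step 3 [EW]: N:wait,E:empty,S:wait,W:car3-GO | queues: N=0 E=0 S=0 W=1
Step 4 [EW]: N:wait,E:empty,S:wait,W:car4-GO | queues: N=0 E=0 S=0 W=0
Car 2 crosses at step 1

1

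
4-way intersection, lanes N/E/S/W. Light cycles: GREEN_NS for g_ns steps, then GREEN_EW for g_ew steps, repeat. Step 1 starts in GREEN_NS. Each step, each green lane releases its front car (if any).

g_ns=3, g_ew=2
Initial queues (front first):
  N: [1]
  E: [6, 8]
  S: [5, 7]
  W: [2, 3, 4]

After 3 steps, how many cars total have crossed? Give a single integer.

Step 1 [NS]: N:car1-GO,E:wait,S:car5-GO,W:wait | queues: N=0 E=2 S=1 W=3
Step 2 [NS]: N:empty,E:wait,S:car7-GO,W:wait | queues: N=0 E=2 S=0 W=3
Step 3 [NS]: N:empty,E:wait,S:empty,W:wait | queues: N=0 E=2 S=0 W=3
Cars crossed by step 3: 3

Answer: 3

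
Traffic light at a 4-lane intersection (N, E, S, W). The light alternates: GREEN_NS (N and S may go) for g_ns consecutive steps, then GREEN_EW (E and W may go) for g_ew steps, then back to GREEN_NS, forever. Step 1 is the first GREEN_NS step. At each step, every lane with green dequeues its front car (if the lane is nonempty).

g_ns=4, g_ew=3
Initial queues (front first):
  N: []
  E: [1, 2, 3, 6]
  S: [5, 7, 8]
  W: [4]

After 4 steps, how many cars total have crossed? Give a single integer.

Answer: 3

Derivation:
Step 1 [NS]: N:empty,E:wait,S:car5-GO,W:wait | queues: N=0 E=4 S=2 W=1
Step 2 [NS]: N:empty,E:wait,S:car7-GO,W:wait | queues: N=0 E=4 S=1 W=1
Step 3 [NS]: N:empty,E:wait,S:car8-GO,W:wait | queues: N=0 E=4 S=0 W=1
Step 4 [NS]: N:empty,E:wait,S:empty,W:wait | queues: N=0 E=4 S=0 W=1
Cars crossed by step 4: 3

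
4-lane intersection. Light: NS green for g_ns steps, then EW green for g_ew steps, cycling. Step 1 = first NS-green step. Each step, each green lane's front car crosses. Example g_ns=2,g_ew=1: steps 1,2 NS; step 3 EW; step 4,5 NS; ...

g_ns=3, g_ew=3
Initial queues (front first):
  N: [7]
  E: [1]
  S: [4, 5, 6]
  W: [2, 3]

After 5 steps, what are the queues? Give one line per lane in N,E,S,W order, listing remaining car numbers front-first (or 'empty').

Step 1 [NS]: N:car7-GO,E:wait,S:car4-GO,W:wait | queues: N=0 E=1 S=2 W=2
Step 2 [NS]: N:empty,E:wait,S:car5-GO,W:wait | queues: N=0 E=1 S=1 W=2
Step 3 [NS]: N:empty,E:wait,S:car6-GO,W:wait | queues: N=0 E=1 S=0 W=2
Step 4 [EW]: N:wait,E:car1-GO,S:wait,W:car2-GO | queues: N=0 E=0 S=0 W=1
Step 5 [EW]: N:wait,E:empty,S:wait,W:car3-GO | queues: N=0 E=0 S=0 W=0

N: empty
E: empty
S: empty
W: empty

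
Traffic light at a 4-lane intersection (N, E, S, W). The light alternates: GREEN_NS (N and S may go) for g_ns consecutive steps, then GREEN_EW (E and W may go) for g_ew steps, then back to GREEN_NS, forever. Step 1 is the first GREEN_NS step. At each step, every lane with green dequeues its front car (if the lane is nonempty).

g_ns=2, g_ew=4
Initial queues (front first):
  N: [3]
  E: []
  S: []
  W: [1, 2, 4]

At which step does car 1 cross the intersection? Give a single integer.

Step 1 [NS]: N:car3-GO,E:wait,S:empty,W:wait | queues: N=0 E=0 S=0 W=3
Step 2 [NS]: N:empty,E:wait,S:empty,W:wait | queues: N=0 E=0 S=0 W=3
Step 3 [EW]: N:wait,E:empty,S:wait,W:car1-GO | queues: N=0 E=0 S=0 W=2
Step 4 [EW]: N:wait,E:empty,S:wait,W:car2-GO | queues: N=0 E=0 S=0 W=1
Step 5 [EW]: N:wait,E:empty,S:wait,W:car4-GO | queues: N=0 E=0 S=0 W=0
Car 1 crosses at step 3

3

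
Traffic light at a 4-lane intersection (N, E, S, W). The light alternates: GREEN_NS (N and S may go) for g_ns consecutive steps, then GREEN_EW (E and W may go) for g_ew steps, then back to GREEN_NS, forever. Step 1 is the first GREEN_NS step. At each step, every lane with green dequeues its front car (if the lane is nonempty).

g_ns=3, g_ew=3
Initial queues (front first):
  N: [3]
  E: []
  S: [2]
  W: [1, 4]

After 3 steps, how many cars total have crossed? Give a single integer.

Answer: 2

Derivation:
Step 1 [NS]: N:car3-GO,E:wait,S:car2-GO,W:wait | queues: N=0 E=0 S=0 W=2
Step 2 [NS]: N:empty,E:wait,S:empty,W:wait | queues: N=0 E=0 S=0 W=2
Step 3 [NS]: N:empty,E:wait,S:empty,W:wait | queues: N=0 E=0 S=0 W=2
Cars crossed by step 3: 2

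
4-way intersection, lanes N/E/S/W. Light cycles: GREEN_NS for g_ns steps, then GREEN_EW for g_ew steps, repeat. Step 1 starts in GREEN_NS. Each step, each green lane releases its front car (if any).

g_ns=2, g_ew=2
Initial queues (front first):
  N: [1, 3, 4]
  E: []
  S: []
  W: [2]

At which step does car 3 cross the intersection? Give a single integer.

Step 1 [NS]: N:car1-GO,E:wait,S:empty,W:wait | queues: N=2 E=0 S=0 W=1
Step 2 [NS]: N:car3-GO,E:wait,S:empty,W:wait | queues: N=1 E=0 S=0 W=1
Step 3 [EW]: N:wait,E:empty,S:wait,W:car2-GO | queues: N=1 E=0 S=0 W=0
Step 4 [EW]: N:wait,E:empty,S:wait,W:empty | queues: N=1 E=0 S=0 W=0
Step 5 [NS]: N:car4-GO,E:wait,S:empty,W:wait | queues: N=0 E=0 S=0 W=0
Car 3 crosses at step 2

2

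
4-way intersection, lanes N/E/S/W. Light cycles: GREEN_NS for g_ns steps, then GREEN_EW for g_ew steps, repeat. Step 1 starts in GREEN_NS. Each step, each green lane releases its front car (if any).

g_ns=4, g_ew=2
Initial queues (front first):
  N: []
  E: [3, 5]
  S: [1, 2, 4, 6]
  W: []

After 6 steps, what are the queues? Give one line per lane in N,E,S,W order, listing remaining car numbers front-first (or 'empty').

Step 1 [NS]: N:empty,E:wait,S:car1-GO,W:wait | queues: N=0 E=2 S=3 W=0
Step 2 [NS]: N:empty,E:wait,S:car2-GO,W:wait | queues: N=0 E=2 S=2 W=0
Step 3 [NS]: N:empty,E:wait,S:car4-GO,W:wait | queues: N=0 E=2 S=1 W=0
Step 4 [NS]: N:empty,E:wait,S:car6-GO,W:wait | queues: N=0 E=2 S=0 W=0
Step 5 [EW]: N:wait,E:car3-GO,S:wait,W:empty | queues: N=0 E=1 S=0 W=0
Step 6 [EW]: N:wait,E:car5-GO,S:wait,W:empty | queues: N=0 E=0 S=0 W=0

N: empty
E: empty
S: empty
W: empty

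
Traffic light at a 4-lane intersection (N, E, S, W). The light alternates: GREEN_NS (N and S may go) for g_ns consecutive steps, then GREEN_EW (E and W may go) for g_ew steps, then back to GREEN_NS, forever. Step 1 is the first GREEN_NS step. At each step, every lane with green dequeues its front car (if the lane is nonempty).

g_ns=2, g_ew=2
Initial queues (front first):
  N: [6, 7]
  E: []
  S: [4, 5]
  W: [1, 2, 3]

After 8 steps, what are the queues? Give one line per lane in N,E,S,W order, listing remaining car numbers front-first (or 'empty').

Step 1 [NS]: N:car6-GO,E:wait,S:car4-GO,W:wait | queues: N=1 E=0 S=1 W=3
Step 2 [NS]: N:car7-GO,E:wait,S:car5-GO,W:wait | queues: N=0 E=0 S=0 W=3
Step 3 [EW]: N:wait,E:empty,S:wait,W:car1-GO | queues: N=0 E=0 S=0 W=2
Step 4 [EW]: N:wait,E:empty,S:wait,W:car2-GO | queues: N=0 E=0 S=0 W=1
Step 5 [NS]: N:empty,E:wait,S:empty,W:wait | queues: N=0 E=0 S=0 W=1
Step 6 [NS]: N:empty,E:wait,S:empty,W:wait | queues: N=0 E=0 S=0 W=1
Step 7 [EW]: N:wait,E:empty,S:wait,W:car3-GO | queues: N=0 E=0 S=0 W=0

N: empty
E: empty
S: empty
W: empty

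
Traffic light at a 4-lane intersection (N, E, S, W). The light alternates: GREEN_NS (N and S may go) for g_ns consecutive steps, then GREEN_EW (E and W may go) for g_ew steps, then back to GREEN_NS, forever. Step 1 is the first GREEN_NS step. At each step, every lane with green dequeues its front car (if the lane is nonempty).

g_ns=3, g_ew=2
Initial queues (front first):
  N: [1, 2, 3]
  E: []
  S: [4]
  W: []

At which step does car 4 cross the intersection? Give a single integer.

Step 1 [NS]: N:car1-GO,E:wait,S:car4-GO,W:wait | queues: N=2 E=0 S=0 W=0
Step 2 [NS]: N:car2-GO,E:wait,S:empty,W:wait | queues: N=1 E=0 S=0 W=0
Step 3 [NS]: N:car3-GO,E:wait,S:empty,W:wait | queues: N=0 E=0 S=0 W=0
Car 4 crosses at step 1

1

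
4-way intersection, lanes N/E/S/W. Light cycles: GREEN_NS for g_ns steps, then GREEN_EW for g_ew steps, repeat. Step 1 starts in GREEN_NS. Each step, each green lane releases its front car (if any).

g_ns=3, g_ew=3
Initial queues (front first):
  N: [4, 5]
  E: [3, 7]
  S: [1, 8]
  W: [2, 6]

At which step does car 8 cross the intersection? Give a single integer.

Step 1 [NS]: N:car4-GO,E:wait,S:car1-GO,W:wait | queues: N=1 E=2 S=1 W=2
Step 2 [NS]: N:car5-GO,E:wait,S:car8-GO,W:wait | queues: N=0 E=2 S=0 W=2
Step 3 [NS]: N:empty,E:wait,S:empty,W:wait | queues: N=0 E=2 S=0 W=2
Step 4 [EW]: N:wait,E:car3-GO,S:wait,W:car2-GO | queues: N=0 E=1 S=0 W=1
Step 5 [EW]: N:wait,E:car7-GO,S:wait,W:car6-GO | queues: N=0 E=0 S=0 W=0
Car 8 crosses at step 2

2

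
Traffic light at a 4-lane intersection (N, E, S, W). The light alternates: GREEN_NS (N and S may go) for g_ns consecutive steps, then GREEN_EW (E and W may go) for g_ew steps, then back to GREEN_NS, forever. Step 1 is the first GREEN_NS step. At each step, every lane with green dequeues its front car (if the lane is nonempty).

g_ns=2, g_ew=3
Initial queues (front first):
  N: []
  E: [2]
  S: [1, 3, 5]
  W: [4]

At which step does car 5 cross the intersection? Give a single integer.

Step 1 [NS]: N:empty,E:wait,S:car1-GO,W:wait | queues: N=0 E=1 S=2 W=1
Step 2 [NS]: N:empty,E:wait,S:car3-GO,W:wait | queues: N=0 E=1 S=1 W=1
Step 3 [EW]: N:wait,E:car2-GO,S:wait,W:car4-GO | queues: N=0 E=0 S=1 W=0
Step 4 [EW]: N:wait,E:empty,S:wait,W:empty | queues: N=0 E=0 S=1 W=0
Step 5 [EW]: N:wait,E:empty,S:wait,W:empty | queues: N=0 E=0 S=1 W=0
Step 6 [NS]: N:empty,E:wait,S:car5-GO,W:wait | queues: N=0 E=0 S=0 W=0
Car 5 crosses at step 6

6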